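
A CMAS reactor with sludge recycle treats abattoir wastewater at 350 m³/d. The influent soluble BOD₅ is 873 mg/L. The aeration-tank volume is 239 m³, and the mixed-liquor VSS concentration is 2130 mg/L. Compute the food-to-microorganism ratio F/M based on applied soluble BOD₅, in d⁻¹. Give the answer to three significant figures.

Food-to-microorganism ratio F/M = Q S₀ / (V X) = 350 × 873 / (239.0 × 2130) = 0.6002 d⁻¹.

F/M ≈ 0.600 d⁻¹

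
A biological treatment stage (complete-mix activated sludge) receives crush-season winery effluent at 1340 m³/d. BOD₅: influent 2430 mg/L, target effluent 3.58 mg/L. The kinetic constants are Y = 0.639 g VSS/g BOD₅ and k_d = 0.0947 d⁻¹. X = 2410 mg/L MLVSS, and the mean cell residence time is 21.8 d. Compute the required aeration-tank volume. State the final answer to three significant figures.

V ≈ 6130 m³

Rearranging the biomass balance for a CMAS with decay, V = Y·Q·ΔS·θ_c / [X·(1+k_d θ_c)] = 0.639 × 1340 × (2430 − 3.58) × 21.8 / [2410 × (1 + 0.0947 × 21.8)] = 4.53×10^7 / 7385 = 6133 m³.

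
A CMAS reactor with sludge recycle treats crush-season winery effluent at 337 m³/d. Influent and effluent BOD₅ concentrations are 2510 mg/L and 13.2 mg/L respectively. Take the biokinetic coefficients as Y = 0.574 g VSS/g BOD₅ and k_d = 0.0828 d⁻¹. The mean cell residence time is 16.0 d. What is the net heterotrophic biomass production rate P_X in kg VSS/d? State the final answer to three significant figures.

Correct the yield for decay: Y_obs = Y/(1 + k_d θ_c) = 0.574 / (1 + 0.0828 × 16.0) = 0.574 / 2.325 = 0.2469.
Q·(S₀ − S) = 337 × (2510 − 13.2) × 10⁻³ = 841.4 kg/d removed.
Net biomass production P_X = Y_obs × Q·(S₀ − S) = 0.2469 × 841.4 = 207.7 kg VSS/d.

P_X ≈ 208 kg VSS/d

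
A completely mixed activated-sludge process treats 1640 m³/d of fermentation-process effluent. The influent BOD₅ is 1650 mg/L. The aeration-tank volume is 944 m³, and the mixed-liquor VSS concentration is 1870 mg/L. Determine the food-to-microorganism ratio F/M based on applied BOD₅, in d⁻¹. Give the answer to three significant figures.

F/M ≈ 1.53 d⁻¹

F/M = applied load / biomass = Q·S₀/(V·X) = 1640 × 1650 / (944.0 × 1870) = 1.533 d⁻¹.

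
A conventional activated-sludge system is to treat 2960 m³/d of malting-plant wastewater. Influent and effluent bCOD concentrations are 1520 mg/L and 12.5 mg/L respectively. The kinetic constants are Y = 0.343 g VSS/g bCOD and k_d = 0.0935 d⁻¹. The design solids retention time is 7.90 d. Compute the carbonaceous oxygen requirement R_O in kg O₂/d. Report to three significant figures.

Y_obs = Y / (1 + k_d θ_c) = 0.343 / (1 + 0.0935 × 7.90) = 0.343 / 1.739 = 0.1973.
Q·(S₀ − S) = 2960 × (1520 − 12.5) × 10⁻³ = 4462 kg/d removed.
Biomass synthesised: P_X = Y_obs × 4462 = 880.3 kg VSS/d.
R_O = Q·ΔS − 1.42 P_X = 4462 − 1250 = 3212 kg O₂/d.

R_O ≈ 3210 kg O₂/d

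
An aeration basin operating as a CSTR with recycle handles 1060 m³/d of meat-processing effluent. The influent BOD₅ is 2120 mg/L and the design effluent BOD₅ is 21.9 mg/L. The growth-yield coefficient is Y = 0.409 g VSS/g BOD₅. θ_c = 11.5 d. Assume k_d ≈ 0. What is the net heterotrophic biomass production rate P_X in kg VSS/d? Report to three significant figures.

With endogenous decay neglected, the observed yield equals the true yield: Y_obs = Y = 0.409 g VSS/g BOD₅.
Substrate removed = Q·(S₀ − S) = 1060 m³/d × (2120 − 21.9) g/m³ = 2.22×10^6 g/d = 2224 kg/d.
So the net sludge growth is P_X = 0.4090 × 2224 = 909.6 kg VSS/d.

P_X ≈ 910 kg VSS/d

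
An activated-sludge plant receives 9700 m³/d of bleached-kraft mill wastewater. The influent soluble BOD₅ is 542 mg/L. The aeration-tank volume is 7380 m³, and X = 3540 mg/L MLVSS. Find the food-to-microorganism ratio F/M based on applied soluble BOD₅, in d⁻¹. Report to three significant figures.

F/M = applied load / biomass = Q·S₀/(V·X) = 9700 × 542 / (7380 × 3540) = 0.2012 d⁻¹.

F/M ≈ 0.201 d⁻¹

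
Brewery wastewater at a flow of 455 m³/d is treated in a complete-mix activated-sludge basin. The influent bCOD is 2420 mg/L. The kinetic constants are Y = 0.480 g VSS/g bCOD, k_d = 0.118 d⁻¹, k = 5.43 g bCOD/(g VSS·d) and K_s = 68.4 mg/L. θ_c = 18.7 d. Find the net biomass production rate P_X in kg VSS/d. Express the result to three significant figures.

For a completely mixed reactor with recycle the Lawrence–McCarty relation gives S = K_s·(1 + k_d·θ_c) / [θ_c·(Y·k − k_d) − 1] = 68.4 × (1 + 0.118 × 18.7) / [18.7 × (0.480 × 5.43 − 0.118) − 1] = 219.3 / 45.53 = 4.817 mg/L.
Observed yield with endogenous decay: Y_obs = Y / (1 + k_d·θ_c) = 0.480 / (1 + 0.118 × 18.7) = 0.480 / 3.207 = 0.1497 g VSS/g bCOD.
Substrate removed = Q·(S₀ − S) = 455 m³/d × (2420 − 4.82) g/m³ = 1.1×10^6 g/d = 1099 kg/d.
Net biomass production P_X = Y_obs × Q·(S₀ − S) = 0.1497 × 1099 = 164.5 kg VSS/d.

P_X ≈ 164 kg VSS/d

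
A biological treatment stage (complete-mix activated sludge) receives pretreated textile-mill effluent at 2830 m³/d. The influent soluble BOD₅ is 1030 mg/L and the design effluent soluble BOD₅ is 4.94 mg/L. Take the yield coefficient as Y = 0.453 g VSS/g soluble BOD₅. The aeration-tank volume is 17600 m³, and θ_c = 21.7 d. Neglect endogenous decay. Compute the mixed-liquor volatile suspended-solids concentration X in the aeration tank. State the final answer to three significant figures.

From V·X = Y·Q·(S₀ − S)·θ_c (decay neglected): X = 0.453 × 2830 × (1030 − 4.94) × 21.7 / 17600 = 1620 mg/L.

X ≈ 1620 mg/L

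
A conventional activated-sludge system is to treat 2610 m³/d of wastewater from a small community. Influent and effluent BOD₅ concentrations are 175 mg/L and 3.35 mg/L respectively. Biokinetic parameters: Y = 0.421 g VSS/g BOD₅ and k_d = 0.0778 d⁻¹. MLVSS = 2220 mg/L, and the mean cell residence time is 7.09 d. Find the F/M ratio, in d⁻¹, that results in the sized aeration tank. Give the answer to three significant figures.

Rearranging the biomass balance for a CMAS with decay, V = Y·Q·ΔS·θ_c / [X·(1+k_d θ_c)] = 0.421 × 2610 × (175 − 3.35) × 7.09 / [2220 × (1 + 0.0778 × 7.09)] = 1.34×10^6 / 3445 = 388.2 m³.
F/M = applied load / biomass = Q·S₀/(V·X) = 2610 × 175 / (388.2 × 2220) = 0.5300 d⁻¹.

F/M ≈ 0.530 d⁻¹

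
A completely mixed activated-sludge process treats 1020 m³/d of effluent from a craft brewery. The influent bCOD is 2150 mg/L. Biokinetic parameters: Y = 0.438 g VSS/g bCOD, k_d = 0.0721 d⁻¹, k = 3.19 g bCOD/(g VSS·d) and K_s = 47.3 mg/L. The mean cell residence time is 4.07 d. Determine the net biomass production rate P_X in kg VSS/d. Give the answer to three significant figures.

For a completely mixed reactor with recycle the Lawrence–McCarty relation gives S = K_s·(1 + k_d·θ_c) / [θ_c·(Y·k − k_d) − 1] = 47.3 × (1 + 0.0721 × 4.07) / [4.07 × (0.438 × 3.19 − 0.0721) − 1] = 61.18 / 4.393 = 13.93 mg/L.
The observed yield is Y_obs = Y/(1 + k_d·θ_c) = 0.438 / (1 + 0.0721 × 4.07) = 0.438 / 1.293 = 0.3386 g VSS per g bCOD removed.
ΔS = 2150 − 13.9 = 2136 mg/L, so the substrate removal rate is 1020 × 2136/1000 = 2179 kg bCOD/d.
Net biomass production P_X = Y_obs × Q·(S₀ − S) = 0.3386 × 2179 = 737.8 kg VSS/d.

P_X ≈ 738 kg VSS/d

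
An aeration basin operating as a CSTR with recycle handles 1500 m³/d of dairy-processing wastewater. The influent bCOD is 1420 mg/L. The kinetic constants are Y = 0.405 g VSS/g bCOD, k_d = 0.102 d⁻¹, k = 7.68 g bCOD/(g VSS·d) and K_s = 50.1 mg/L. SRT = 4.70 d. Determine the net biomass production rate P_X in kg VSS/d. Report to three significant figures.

P_X ≈ 581 kg VSS/d

From the Monod/SRT balance for a CMAS, S = K_s·(1+k_d θ_c)/[θ_c·(Y k − k_d) − 1] = 50.1 × (1 + 0.102 × 4.70) / [4.70 × (0.405 × 7.68 − 0.102) − 1] = 74.12 / 13.14 = 5.641 mg/L.
The observed yield is Y_obs = Y/(1 + k_d·θ_c) = 0.405 / (1 + 0.102 × 4.70) = 0.405 / 1.479 = 0.2738 g VSS per g bCOD removed.
Substrate removed = Q·(S₀ − S) = 1500 m³/d × (1420 − 5.64) g/m³ = 2.12×10^6 g/d = 2122 kg/d.
So the net sludge growth is P_X = 0.2738 × 2122 = 580.8 kg VSS/d.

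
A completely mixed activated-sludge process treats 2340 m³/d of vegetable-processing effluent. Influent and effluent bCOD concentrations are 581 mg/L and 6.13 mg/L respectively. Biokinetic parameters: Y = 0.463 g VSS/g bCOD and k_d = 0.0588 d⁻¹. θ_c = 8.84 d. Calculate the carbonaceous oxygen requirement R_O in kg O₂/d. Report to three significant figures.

R_O ≈ 763 kg O₂/d

Correct the yield for decay: Y_obs = Y/(1 + k_d θ_c) = 0.463 / (1 + 0.0588 × 8.84) = 0.463 / 1.520 = 0.3046.
Substrate removed = Q·(S₀ − S) = 2340 m³/d × (581 − 6.13) g/m³ = 1.35×10^6 g/d = 1345 kg/d.
Biomass synthesised: P_X = Y_obs × 1345 = 409.8 kg VSS/d.
R_O = Q·ΔS − 1.42 P_X = 1345 − 581.9 = 763.3 kg O₂/d.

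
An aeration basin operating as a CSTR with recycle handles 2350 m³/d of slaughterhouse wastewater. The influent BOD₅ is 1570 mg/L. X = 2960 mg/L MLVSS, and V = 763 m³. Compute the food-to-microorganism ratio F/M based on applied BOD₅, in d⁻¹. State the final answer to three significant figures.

F/M = applied load / biomass = Q·S₀/(V·X) = 2350 × 1570 / (763.0 × 2960) = 1.634 d⁻¹.

F/M ≈ 1.63 d⁻¹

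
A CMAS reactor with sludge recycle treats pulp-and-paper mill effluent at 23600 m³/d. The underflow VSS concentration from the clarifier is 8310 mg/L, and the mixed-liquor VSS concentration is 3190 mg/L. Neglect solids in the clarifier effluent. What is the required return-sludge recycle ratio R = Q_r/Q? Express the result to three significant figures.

Solids balance on the clarifier gives (1+R)X = R·X_r, so R = X/(X_r − X) = 3190 / (8310 − 3190) = 0.6230.

R ≈ 0.623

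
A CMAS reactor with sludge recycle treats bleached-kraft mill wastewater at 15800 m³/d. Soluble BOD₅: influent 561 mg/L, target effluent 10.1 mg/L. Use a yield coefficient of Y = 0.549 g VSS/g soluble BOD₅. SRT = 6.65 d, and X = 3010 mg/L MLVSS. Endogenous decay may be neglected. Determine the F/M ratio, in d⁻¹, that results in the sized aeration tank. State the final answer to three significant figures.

With k_d = 0 the design equation reduces to V = Y Q (S₀−S) θ_c / X = 0.549 × 15800 × (561 − 10.1) × 6.65 / 3010 = 10557 m³.
F/M = applied load / biomass = Q·S₀/(V·X) = 15800 × 561 / (10557 × 3010) = 0.2789 d⁻¹.

F/M ≈ 0.279 d⁻¹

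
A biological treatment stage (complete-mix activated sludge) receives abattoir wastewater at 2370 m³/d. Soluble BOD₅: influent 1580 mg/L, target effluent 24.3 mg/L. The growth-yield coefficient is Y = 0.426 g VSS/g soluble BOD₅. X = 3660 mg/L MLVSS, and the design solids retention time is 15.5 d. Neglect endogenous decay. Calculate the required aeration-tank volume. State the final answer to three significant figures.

V·X = Y·Q·ΔS·θ_c gives V = 0.426 × 2370 × (1580 − 24.3) × 15.5 / 3660 = 6652 m³.

V ≈ 6650 m³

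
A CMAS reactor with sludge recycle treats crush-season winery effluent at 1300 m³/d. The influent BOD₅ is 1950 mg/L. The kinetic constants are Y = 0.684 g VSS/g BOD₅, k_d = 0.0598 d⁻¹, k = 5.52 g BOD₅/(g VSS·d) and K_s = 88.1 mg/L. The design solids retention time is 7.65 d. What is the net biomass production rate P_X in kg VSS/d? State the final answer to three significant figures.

For a completely mixed reactor with recycle the Lawrence–McCarty relation gives S = K_s·(1 + k_d·θ_c) / [θ_c·(Y·k − k_d) − 1] = 88.1 × (1 + 0.0598 × 7.65) / [7.65 × (0.684 × 5.52 − 0.0598) − 1] = 128.4 / 27.43 = 4.682 mg/L.
Correct the yield for decay: Y_obs = Y/(1 + k_d θ_c) = 0.684 / (1 + 0.0598 × 7.65) = 0.684 / 1.457 = 0.4693.
Substrate removed = Q·(S₀ − S) = 1300 m³/d × (1950 − 4.68) g/m³ = 2.53×10^6 g/d = 2529 kg/d.
Net biomass production P_X = Y_obs × Q·(S₀ − S) = 0.4693 × 2529 = 1187 kg VSS/d.

P_X ≈ 1190 kg VSS/d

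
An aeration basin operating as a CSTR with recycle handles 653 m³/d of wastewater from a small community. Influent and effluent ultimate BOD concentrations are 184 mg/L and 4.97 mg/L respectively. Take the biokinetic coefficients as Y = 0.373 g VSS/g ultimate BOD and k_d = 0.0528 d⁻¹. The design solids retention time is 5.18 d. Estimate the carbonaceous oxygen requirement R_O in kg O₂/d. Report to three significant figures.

Correct the yield for decay: Y_obs = Y/(1 + k_d θ_c) = 0.373 / (1 + 0.0528 × 5.18) = 0.373 / 1.274 = 0.2929.
Mass of ultimate BOD removed per day: Q(S₀ − S) = 653 × 179.0 g/m³ = 116.9 kg/d.
Net sludge production P_X = 0.2929 × 116.9 = 34.24 kg VSS/d.
Carbonaceous O₂ demand = substrate oxidised − cell-mass equivalent = 116.9 − 1.42 × 34.24 = 68.28 kg O₂/d.

R_O ≈ 68.3 kg O₂/d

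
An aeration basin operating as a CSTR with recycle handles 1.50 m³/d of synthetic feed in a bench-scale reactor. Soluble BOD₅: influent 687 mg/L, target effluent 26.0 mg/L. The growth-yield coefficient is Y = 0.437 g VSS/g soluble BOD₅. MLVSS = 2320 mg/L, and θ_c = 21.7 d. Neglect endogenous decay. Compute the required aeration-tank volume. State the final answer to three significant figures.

V·X = Y·Q·ΔS·θ_c gives V = 0.437 × 1.50 × (687 − 26.0) × 21.7 / 2320 = 4.053 m³.

V ≈ 4.05 m³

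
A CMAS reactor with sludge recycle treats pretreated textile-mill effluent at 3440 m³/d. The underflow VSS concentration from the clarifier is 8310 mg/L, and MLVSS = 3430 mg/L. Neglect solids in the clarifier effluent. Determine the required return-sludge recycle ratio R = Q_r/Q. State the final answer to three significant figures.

R ≈ 0.703

Mass balance around the secondary clarifier (neglecting effluent solids): R = X / (X_r − X) = 3430 / (8310 − 3430) = 0.7029.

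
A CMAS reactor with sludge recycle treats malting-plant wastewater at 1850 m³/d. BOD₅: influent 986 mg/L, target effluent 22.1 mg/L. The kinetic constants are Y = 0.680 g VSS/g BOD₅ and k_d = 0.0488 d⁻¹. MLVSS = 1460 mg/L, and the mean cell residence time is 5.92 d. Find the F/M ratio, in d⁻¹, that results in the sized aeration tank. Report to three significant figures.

F/M ≈ 0.328 d⁻¹

Rearranging the biomass balance for a CMAS with decay, V = Y·Q·ΔS·θ_c / [X·(1+k_d θ_c)] = 0.680 × 1850 × (986 − 22.1) × 5.92 / [1460 × (1 + 0.0488 × 5.92)] = 7.18×10^6 / 1882 = 3815 m³.
F/M = applied load / biomass = Q·S₀/(V·X) = 1850 × 986 / (3815 × 1460) = 0.3275 d⁻¹.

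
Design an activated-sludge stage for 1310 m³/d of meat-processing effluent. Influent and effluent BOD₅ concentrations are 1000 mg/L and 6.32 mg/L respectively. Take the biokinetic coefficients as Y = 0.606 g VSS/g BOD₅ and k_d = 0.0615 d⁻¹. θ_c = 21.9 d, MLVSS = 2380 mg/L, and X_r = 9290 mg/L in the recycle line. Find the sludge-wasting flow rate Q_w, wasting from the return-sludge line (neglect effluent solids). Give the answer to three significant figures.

Q_w ≈ 36.2 m³/d

Rearranging the biomass balance for a CMAS with decay, V = Y·Q·ΔS·θ_c / [X·(1+k_d θ_c)] = 0.606 × 1310 × (1000 − 6.32) × 21.9 / [2380 × (1 + 0.0615 × 21.9)] = 1.73×10^7 / 5586 = 3093 m³.
Wasting from the return line (neglecting effluent solids): Q_w = V·X / (θ_c·X_r) = 3093 × 2380 / (21.9 × 9290) = 36.18 m³/d.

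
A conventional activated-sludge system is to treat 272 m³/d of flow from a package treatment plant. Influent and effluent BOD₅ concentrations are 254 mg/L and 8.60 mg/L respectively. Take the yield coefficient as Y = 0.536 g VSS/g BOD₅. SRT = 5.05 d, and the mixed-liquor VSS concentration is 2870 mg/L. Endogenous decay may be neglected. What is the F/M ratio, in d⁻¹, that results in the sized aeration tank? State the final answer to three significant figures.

F/M ≈ 0.382 d⁻¹

Biomass mass balance (decay neglected): V·X = Y·Q·(S₀ − S)·θ_c, so V = 0.536 × 272 × (254 − 8.60) × 5.05 / 2870 = 62.95 m³.
Food-to-microorganism ratio F/M = Q S₀ / (V X) = 272 × 254 / (62.95 × 2870) = 0.3824 d⁻¹.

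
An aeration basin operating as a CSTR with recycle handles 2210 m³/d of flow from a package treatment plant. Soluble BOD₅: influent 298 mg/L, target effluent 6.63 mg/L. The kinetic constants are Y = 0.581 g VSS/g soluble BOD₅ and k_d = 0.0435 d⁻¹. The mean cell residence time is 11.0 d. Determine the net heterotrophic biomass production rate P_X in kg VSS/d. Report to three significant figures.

P_X ≈ 253 kg VSS/d

Observed yield with endogenous decay: Y_obs = Y / (1 + k_d·θ_c) = 0.581 / (1 + 0.0435 × 11.0) = 0.581 / 1.478 = 0.3930 g VSS/g soluble BOD₅.
Mass of soluble BOD₅ removed per day: Q(S₀ − S) = 2210 × 291.4 g/m³ = 643.9 kg/d.
Net biomass production P_X = Y_obs × Q·(S₀ − S) = 0.3930 × 643.9 = 253.0 kg VSS/d.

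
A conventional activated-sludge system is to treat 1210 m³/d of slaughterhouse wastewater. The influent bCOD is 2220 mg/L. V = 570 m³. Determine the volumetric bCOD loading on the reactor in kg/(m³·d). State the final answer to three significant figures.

L_v = Q S₀ / V = 1210 × 2220 × 10⁻³ / 570.0 = 4.713 kg/(m³·d).

L_v ≈ 4.71 kg bCOD/(m³·d)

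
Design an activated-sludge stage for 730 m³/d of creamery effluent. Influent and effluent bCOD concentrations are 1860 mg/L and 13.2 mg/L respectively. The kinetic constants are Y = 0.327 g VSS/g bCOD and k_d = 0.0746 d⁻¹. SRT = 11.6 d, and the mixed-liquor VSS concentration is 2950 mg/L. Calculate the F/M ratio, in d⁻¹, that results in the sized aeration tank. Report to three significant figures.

F/M ≈ 0.495 d⁻¹

From the SRT design equation V = Y Q (S₀−S) θ_c / [X (1 + k_d θ_c)] = 0.327 × 730 × (1860 − 13.2) × 11.6 / [2950 × (1 + 0.0746 × 11.6)] = 5.11×10^6 / 5503 = 929.3 m³.
Food-to-microorganism ratio F/M = Q S₀ / (V X) = 730 × 1860 / (929.3 × 2950) = 0.4953 d⁻¹.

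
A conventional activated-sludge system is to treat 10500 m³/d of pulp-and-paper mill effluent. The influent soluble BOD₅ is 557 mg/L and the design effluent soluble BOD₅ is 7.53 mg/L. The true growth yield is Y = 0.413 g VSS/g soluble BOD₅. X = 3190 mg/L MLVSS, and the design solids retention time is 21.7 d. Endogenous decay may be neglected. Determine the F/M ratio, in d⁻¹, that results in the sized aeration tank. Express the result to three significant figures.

V·X = Y·Q·ΔS·θ_c gives V = 0.413 × 10500 × (557 − 7.53) × 21.7 / 3190 = 16209 m³.
F/M = applied load / biomass = Q·S₀/(V·X) = 10500 × 557 / (16209 × 3190) = 0.1131 d⁻¹.

F/M ≈ 0.113 d⁻¹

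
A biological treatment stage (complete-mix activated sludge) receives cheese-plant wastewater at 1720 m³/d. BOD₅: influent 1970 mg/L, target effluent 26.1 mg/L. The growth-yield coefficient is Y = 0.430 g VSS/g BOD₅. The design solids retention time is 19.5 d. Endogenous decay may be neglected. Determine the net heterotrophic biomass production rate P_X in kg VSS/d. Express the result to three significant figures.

With endogenous decay neglected, the observed yield equals the true yield: Y_obs = Y = 0.430 g VSS/g BOD₅.
Mass of BOD₅ removed per day: Q(S₀ − S) = 1720 × 1944 g/m³ = 3344 kg/d.
Biomass produced: P_X = Y_obs·Q·ΔS = 0.4300 × 3344 ≈ 1438 kg VSS/d.

P_X ≈ 1440 kg VSS/d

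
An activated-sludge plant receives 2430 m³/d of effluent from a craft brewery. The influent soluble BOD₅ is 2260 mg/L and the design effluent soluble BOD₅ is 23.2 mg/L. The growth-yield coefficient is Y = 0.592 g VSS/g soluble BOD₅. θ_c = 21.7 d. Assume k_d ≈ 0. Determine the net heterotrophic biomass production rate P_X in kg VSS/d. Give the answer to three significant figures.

Since k_d ≈ 0, Y_obs = Y = 0.592 g VSS/g soluble BOD₅.
ΔS = 2260 − 23.2 = 2237 mg/L, so the substrate removal rate is 2430 × 2237/1000 = 5435 kg soluble BOD₅/d.
So the net sludge growth is P_X = 0.5920 × 5435 = 3218 kg VSS/d.

P_X ≈ 3220 kg VSS/d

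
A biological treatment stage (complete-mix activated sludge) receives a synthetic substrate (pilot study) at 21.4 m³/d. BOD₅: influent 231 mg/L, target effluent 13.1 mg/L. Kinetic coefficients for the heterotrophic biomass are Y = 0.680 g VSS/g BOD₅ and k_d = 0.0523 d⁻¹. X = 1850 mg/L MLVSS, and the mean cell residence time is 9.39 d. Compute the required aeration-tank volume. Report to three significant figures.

V ≈ 10.8 m³

From the SRT design equation V = Y Q (S₀−S) θ_c / [X (1 + k_d θ_c)] = 0.680 × 21.4 × (231 − 13.1) × 9.39 / [1850 × (1 + 0.0523 × 9.39)] = 2.98×10^4 / 2759 = 10.79 m³.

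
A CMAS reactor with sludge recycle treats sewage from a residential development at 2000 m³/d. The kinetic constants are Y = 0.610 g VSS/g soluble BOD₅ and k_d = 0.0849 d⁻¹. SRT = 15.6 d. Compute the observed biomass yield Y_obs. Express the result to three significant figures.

Y_obs ≈ 0.262 g VSS/g soluble BOD₅

Correct the yield for decay: Y_obs = Y/(1 + k_d θ_c) = 0.610 / (1 + 0.0849 × 15.6) = 0.610 / 2.324 = 0.2624.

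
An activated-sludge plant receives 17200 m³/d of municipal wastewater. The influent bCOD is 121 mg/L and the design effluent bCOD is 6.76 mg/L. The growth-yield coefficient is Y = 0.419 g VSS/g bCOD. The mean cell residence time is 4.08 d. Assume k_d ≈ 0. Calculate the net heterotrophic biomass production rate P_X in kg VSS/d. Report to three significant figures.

P_X ≈ 823 kg VSS/d

Since k_d ≈ 0, Y_obs = Y = 0.419 g VSS/g bCOD.
ΔS = 121 − 6.76 = 114.2 mg/L, so the substrate removal rate is 17200 × 114.2/1000 = 1965 kg bCOD/d.
Biomass produced: P_X = Y_obs·Q·ΔS = 0.4190 × 1965 ≈ 823.3 kg VSS/d.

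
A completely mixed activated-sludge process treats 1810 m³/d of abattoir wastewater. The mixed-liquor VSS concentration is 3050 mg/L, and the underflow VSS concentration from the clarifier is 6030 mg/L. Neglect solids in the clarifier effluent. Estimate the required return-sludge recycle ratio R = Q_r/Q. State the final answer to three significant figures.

R ≈ 1.02

Mass balance around the secondary clarifier (neglecting effluent solids): R = X / (X_r − X) = 3050 / (6030 − 3050) = 1.023.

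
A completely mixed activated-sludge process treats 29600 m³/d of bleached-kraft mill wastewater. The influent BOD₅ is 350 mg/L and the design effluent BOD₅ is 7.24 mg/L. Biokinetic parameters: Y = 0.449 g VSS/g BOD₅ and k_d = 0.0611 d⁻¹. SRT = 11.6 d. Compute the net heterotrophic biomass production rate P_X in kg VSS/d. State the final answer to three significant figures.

P_X ≈ 2670 kg VSS/d

The observed yield is Y_obs = Y/(1 + k_d·θ_c) = 0.449 / (1 + 0.0611 × 11.6) = 0.449 / 1.709 = 0.2628 g VSS per g BOD₅ removed.
Q·(S₀ − S) = 29600 × (350 − 7.24) × 10⁻³ = 10146 kg/d removed.
Net biomass production P_X = Y_obs × Q·(S₀ − S) = 0.2628 × 10146 = 2666 kg VSS/d.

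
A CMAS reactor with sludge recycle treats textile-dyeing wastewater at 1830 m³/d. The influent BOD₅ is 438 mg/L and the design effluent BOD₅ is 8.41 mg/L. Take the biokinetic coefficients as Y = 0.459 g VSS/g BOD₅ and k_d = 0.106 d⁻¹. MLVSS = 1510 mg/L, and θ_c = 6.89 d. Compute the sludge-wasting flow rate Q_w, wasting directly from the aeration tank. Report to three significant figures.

Rearranging the biomass balance for a CMAS with decay, V = Y·Q·ΔS·θ_c / [X·(1+k_d θ_c)] = 0.459 × 1830 × (438 − 8.41) × 6.89 / [1510 × (1 + 0.106 × 6.89)] = 2.49×10^6 / 2613 = 951.5 m³.
For wasting at MLVSS concentration, Q_w = V/θ_c = 951.5/6.89 = 138.1 m³/d.

Q_w ≈ 138 m³/d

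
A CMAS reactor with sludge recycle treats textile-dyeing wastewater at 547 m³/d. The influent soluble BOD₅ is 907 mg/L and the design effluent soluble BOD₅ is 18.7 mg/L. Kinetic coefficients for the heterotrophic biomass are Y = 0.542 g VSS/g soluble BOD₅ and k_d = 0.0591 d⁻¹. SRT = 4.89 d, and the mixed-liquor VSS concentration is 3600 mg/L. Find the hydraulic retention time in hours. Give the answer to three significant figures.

τ ≈ 12.2 h

From the SRT design equation V = Y Q (S₀−S) θ_c / [X (1 + k_d θ_c)] = 0.542 × 547 × (907 − 18.7) × 4.89 / [3600 × (1 + 0.0591 × 4.89)] = 1.29×10^6 / 4640 = 277.5 m³.
τ = V/Q = 277.5/547 = 0.5074 d, or 12.18 h.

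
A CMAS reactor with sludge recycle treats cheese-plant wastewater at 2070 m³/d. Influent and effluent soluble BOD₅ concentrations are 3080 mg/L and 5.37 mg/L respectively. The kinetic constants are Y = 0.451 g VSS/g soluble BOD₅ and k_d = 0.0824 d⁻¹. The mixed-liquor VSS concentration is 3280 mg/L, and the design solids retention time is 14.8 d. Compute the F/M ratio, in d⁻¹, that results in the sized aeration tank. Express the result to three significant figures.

F/M ≈ 0.333 d⁻¹

From the SRT design equation V = Y Q (S₀−S) θ_c / [X (1 + k_d θ_c)] = 0.451 × 2070 × (3080 − 5.37) × 14.8 / [3280 × (1 + 0.0824 × 14.8)] = 4.25×10^7 / 7280 = 5835 m³.
Food-to-microorganism ratio F/M = Q S₀ / (V X) = 2070 × 3080 / (5835 × 3280) = 0.3331 d⁻¹.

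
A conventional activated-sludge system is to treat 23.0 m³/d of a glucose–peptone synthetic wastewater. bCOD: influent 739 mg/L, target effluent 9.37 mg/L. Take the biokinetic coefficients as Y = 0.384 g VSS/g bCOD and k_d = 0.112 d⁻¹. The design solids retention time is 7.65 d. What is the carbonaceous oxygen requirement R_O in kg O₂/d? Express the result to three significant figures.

R_O ≈ 11.9 kg O₂/d

Correct the yield for decay: Y_obs = Y/(1 + k_d θ_c) = 0.384 / (1 + 0.112 × 7.65) = 0.384 / 1.857 = 0.2068.
Mass of bCOD removed per day: Q(S₀ − S) = 23.0 × 729.6 g/m³ = 16.78 kg/d.
Net sludge production P_X = 0.2068 × 16.78 = 3.471 kg VSS/d.
Carbonaceous O₂ demand = substrate oxidised − cell-mass equivalent = 16.78 − 1.42 × 3.471 = 11.85 kg O₂/d.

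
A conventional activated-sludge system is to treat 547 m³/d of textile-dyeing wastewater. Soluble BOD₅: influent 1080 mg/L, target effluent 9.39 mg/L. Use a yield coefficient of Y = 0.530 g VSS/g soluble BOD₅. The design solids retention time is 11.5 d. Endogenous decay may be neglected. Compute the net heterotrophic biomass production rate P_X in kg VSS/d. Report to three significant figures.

Since k_d ≈ 0, Y_obs = Y = 0.530 g VSS/g soluble BOD₅.
Mass of soluble BOD₅ removed per day: Q(S₀ − S) = 547 × 1071 g/m³ = 585.6 kg/d.
Biomass produced: P_X = Y_obs·Q·ΔS = 0.5300 × 585.6 ≈ 310.4 kg VSS/d.

P_X ≈ 310 kg VSS/d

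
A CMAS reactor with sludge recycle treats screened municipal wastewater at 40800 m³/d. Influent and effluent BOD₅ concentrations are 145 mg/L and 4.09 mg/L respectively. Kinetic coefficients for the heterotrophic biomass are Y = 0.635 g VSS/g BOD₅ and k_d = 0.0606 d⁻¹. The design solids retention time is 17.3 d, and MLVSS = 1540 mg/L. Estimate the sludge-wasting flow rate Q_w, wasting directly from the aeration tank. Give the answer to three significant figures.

From the SRT design equation V = Y Q (S₀−S) θ_c / [X (1 + k_d θ_c)] = 0.635 × 40800 × (145 − 4.09) × 17.3 / [1540 × (1 + 0.0606 × 17.3)] = 6.32×10^7 / 3155 = 20021 m³.
For wasting at MLVSS concentration, Q_w = V/θ_c = 20021/17.3 = 1157 m³/d.

Q_w ≈ 1160 m³/d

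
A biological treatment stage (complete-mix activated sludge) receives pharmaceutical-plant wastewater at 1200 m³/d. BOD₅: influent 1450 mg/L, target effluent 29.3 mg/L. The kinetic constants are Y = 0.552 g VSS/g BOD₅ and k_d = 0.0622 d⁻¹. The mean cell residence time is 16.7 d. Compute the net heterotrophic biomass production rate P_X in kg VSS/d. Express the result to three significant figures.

Y_obs = Y / (1 + k_d θ_c) = 0.552 / (1 + 0.0622 × 16.7) = 0.552 / 2.039 = 0.2708.
Substrate removed = Q·(S₀ − S) = 1200 m³/d × (1450 − 29.3) g/m³ = 1.7×10^6 g/d = 1705 kg/d.
Net biomass production P_X = Y_obs × Q·(S₀ − S) = 0.2708 × 1705 = 461.6 kg VSS/d.

P_X ≈ 462 kg VSS/d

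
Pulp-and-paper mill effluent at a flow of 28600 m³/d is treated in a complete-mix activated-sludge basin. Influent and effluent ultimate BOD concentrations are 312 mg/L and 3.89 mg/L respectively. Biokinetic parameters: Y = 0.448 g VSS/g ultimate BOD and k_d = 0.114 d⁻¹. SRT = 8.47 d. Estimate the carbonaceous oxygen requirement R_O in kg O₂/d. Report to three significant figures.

Y_obs = Y / (1 + k_d θ_c) = 0.448 / (1 + 0.114 × 8.47) = 0.448 / 1.966 = 0.2279.
ΔS = 312 − 3.89 = 308.1 mg/L, so the substrate removal rate is 28600 × 308.1/1000 = 8812 kg ultimate BOD/d.
Biomass synthesised: P_X = Y_obs × 8812 = 2008 kg VSS/d.
R_O = Q·ΔS − 1.42 P_X = 8812 − 2852 = 5960 kg O₂/d.

R_O ≈ 5960 kg O₂/d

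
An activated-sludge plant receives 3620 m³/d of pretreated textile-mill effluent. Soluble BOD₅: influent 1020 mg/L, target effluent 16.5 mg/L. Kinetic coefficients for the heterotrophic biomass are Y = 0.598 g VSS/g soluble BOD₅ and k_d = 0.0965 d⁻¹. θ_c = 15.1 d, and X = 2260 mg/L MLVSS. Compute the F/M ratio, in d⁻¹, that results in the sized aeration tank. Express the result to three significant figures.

From the SRT design equation V = Y Q (S₀−S) θ_c / [X (1 + k_d θ_c)] = 0.598 × 3620 × (1020 − 16.5) × 15.1 / [2260 × (1 + 0.0965 × 15.1)] = 3.28×10^7 / 5553 = 5907 m³.
F/M = Q·S₀ / (V·X) = 3620 × 1020 / (5907 × 2260) = 0.2766 g soluble BOD₅·(g VSS·d)⁻¹.

F/M ≈ 0.277 d⁻¹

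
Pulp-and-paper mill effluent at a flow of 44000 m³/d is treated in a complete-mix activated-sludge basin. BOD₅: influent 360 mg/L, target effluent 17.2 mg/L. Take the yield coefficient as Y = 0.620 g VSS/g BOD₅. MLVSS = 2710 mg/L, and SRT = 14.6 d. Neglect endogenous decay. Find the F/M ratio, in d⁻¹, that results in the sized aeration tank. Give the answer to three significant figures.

F/M ≈ 0.116 d⁻¹

With k_d = 0 the design equation reduces to V = Y Q (S₀−S) θ_c / X = 0.620 × 44000 × (360 − 17.2) × 14.6 / 2710 = 50381 m³.
F/M = applied load / biomass = Q·S₀/(V·X) = 44000 × 360 / (50381 × 2710) = 0.1160 d⁻¹.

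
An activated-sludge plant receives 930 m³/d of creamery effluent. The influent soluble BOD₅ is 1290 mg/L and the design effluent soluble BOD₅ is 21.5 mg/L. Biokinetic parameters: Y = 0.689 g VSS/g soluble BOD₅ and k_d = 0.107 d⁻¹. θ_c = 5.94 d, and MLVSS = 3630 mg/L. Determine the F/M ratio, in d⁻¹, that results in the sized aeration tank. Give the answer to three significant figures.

F/M ≈ 0.406 d⁻¹

Rearranging the biomass balance for a CMAS with decay, V = Y·Q·ΔS·θ_c / [X·(1+k_d θ_c)] = 0.689 × 930 × (1290 − 21.5) × 5.94 / [3630 × (1 + 0.107 × 5.94)] = 4.83×10^6 / 5937 = 813.2 m³.
Food-to-microorganism ratio F/M = Q S₀ / (V X) = 930 × 1290 / (813.2 × 3630) = 0.4064 d⁻¹.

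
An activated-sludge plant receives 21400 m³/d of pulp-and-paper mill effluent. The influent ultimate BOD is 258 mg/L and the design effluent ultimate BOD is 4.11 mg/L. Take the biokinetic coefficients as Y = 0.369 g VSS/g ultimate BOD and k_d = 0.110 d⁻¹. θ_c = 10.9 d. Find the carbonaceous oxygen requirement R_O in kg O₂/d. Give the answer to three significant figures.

Observed yield with endogenous decay: Y_obs = Y / (1 + k_d·θ_c) = 0.369 / (1 + 0.110 × 10.9) = 0.369 / 2.199 = 0.1678 g VSS/g ultimate BOD.
Substrate removed = Q·(S₀ − S) = 21400 m³/d × (258 − 4.11) g/m³ = 5.43×10^6 g/d = 5433 kg/d.
Net sludge production P_X = 0.1678 × 5433 = 911.7 kg VSS/d.
R_O = Q·ΔS − 1.42 P_X = 5433 − 1295 = 4139 kg O₂/d.

R_O ≈ 4140 kg O₂/d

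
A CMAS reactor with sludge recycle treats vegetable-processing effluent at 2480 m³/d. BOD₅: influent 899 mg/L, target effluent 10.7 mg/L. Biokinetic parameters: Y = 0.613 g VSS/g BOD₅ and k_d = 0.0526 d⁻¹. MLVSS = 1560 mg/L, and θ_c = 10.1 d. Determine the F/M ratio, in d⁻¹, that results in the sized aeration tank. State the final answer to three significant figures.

Rearranging the biomass balance for a CMAS with decay, V = Y·Q·ΔS·θ_c / [X·(1+k_d θ_c)] = 0.613 × 2480 × (899 − 10.7) × 10.1 / [1560 × (1 + 0.0526 × 10.1)] = 1.36×10^7 / 2389 = 5710 m³.
Food-to-microorganism ratio F/M = Q S₀ / (V X) = 2480 × 899 / (5710 × 1560) = 0.2503 d⁻¹.

F/M ≈ 0.250 d⁻¹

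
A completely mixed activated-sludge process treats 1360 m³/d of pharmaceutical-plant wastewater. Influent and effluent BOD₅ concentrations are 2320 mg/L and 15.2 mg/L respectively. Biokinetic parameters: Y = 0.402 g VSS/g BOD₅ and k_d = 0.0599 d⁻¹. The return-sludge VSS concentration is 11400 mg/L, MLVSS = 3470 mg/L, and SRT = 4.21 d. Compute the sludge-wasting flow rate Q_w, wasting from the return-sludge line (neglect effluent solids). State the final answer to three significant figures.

Q_w ≈ 88.3 m³/d

From the SRT design equation V = Y Q (S₀−S) θ_c / [X (1 + k_d θ_c)] = 0.402 × 1360 × (2320 − 15.2) × 4.21 / [3470 × (1 + 0.0599 × 4.21)] = 5.3×10^6 / 4345 = 1221 m³.
Wasting from the return line (neglecting effluent solids): Q_w = V·X / (θ_c·X_r) = 1221 × 3470 / (4.21 × 11400) = 88.27 m³/d.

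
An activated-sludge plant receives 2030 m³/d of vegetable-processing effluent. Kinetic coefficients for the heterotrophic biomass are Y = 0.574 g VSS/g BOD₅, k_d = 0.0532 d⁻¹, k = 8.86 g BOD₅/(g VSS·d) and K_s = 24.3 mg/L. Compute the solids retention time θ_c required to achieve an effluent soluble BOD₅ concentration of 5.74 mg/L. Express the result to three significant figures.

From 1/θ_c = Y·k·S/(K_s + S) − k_d: Y·k·S/(K_s+S) = 0.574 × 8.86 × 5.74 / (24.3 + 5.74) = 0.9718 d⁻¹.
θ_c = 1/(μ − k_d) = 1/(0.9718 − 0.0532) = 1/0.9186 = 1.089 d.

θ_c ≈ 1.09 d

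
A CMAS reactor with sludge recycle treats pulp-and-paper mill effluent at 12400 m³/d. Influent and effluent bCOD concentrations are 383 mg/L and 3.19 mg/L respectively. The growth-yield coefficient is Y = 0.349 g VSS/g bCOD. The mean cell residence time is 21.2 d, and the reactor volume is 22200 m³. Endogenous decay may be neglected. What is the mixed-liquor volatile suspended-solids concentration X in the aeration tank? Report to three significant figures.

From V·X = Y·Q·(S₀ − S)·θ_c (decay neglected): X = 0.349 × 12400 × (383 − 3.19) × 21.2 / 22200 = 1570 mg/L.

X ≈ 1570 mg/L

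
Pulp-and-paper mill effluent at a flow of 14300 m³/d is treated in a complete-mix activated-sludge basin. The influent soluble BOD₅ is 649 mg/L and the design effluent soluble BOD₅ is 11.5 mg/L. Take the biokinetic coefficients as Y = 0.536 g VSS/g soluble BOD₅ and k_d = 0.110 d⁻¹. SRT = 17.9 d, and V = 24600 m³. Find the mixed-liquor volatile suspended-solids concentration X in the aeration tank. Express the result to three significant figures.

X = Y·Q·ΔS·θ_c / [V·(1 + k_d θ_c)] = 0.536 × 14300 × (649 − 11.5) × 17.9 / [24600 × (1 + 0.110 × 17.9)] = 1198 mg/L.

X ≈ 1200 mg/L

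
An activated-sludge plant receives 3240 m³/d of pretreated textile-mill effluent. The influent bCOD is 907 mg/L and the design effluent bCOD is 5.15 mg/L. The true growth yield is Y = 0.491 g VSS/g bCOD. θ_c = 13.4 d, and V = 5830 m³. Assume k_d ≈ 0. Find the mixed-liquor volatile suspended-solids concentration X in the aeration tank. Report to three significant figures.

From V·X = Y·Q·(S₀ − S)·θ_c (decay neglected): X = 0.491 × 3240 × (907 − 5.15) × 13.4 / 5830 = 3298 mg/L.

X ≈ 3300 mg/L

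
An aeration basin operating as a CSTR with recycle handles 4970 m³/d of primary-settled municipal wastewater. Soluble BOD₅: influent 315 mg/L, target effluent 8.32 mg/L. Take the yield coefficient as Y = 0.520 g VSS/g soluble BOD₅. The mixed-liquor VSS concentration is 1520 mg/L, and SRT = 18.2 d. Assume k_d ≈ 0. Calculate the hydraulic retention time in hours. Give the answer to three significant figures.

V·X = Y·Q·ΔS·θ_c gives V = 0.520 × 4970 × (315 − 8.32) × 18.2 / 1520 = 9490 m³.
Hydraulic retention time τ = V/Q = 9490 / 4970 = 1.909 d = 45.83 h.

τ ≈ 45.8 h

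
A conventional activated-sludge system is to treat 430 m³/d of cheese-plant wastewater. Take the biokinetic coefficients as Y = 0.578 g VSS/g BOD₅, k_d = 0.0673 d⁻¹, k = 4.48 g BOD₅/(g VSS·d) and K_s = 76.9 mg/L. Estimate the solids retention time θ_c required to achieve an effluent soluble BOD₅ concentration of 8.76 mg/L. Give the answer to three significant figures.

At the target effluent, Y k S/(K_s+S) = 0.578×4.48×8.76/85.66 = 0.2648 d⁻¹.
Then 1/θ_c = μ − k_d = 0.2648 − 0.0673 = 0.1975 d⁻¹, giving θ_c = 5.063 d.

θ_c ≈ 5.06 d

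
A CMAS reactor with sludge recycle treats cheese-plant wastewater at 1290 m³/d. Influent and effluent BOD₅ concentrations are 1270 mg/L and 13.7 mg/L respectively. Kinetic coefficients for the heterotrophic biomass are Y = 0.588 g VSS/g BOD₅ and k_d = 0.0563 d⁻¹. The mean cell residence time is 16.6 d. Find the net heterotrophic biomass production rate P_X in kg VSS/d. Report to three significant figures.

P_X ≈ 493 kg VSS/d

Correct the yield for decay: Y_obs = Y/(1 + k_d θ_c) = 0.588 / (1 + 0.0563 × 16.6) = 0.588 / 1.935 = 0.3039.
ΔS = 1270 − 13.7 = 1256 mg/L, so the substrate removal rate is 1290 × 1256/1000 = 1621 kg BOD₅/d.
Net biomass production P_X = Y_obs × Q·(S₀ − S) = 0.3039 × 1621 = 492.6 kg VSS/d.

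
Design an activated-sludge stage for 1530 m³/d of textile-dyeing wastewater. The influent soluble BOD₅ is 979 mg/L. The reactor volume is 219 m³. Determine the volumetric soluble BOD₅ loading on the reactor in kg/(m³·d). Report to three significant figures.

Volumetric loading L_v = Q·S₀ / V = 1530 × 979 g/m³ / 219.0 m³ = 6840 g/(m³·d) = 6.840 kg soluble BOD₅/(m³·d).

L_v ≈ 6.84 kg soluble BOD₅/(m³·d)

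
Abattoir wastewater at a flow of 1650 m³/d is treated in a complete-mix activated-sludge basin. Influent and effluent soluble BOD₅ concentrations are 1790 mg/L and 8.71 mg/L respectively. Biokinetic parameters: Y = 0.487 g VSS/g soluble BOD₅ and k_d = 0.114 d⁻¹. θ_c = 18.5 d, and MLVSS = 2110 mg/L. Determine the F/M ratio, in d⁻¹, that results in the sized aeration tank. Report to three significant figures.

F/M ≈ 0.347 d⁻¹

Steady-state biomass mass balance: V·X·(1 + k_d·θ_c) = Y·Q·(S₀ − S)·θ_c, so V = 0.487 × 1650 × (1790 − 8.71) × 18.5 / [2110 × (1 + 0.114 × 18.5)] = 2.65×10^7 / 6560 = 4037 m³.
F/M = applied load / biomass = Q·S₀/(V·X) = 1650 × 1790 / (4037 × 2110) = 0.3468 d⁻¹.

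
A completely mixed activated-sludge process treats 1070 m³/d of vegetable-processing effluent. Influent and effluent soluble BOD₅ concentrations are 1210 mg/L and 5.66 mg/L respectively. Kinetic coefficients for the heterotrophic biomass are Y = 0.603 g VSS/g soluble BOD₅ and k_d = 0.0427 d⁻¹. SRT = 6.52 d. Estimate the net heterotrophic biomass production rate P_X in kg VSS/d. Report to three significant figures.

Observed yield with endogenous decay: Y_obs = Y / (1 + k_d·θ_c) = 0.603 / (1 + 0.0427 × 6.52) = 0.603 / 1.278 = 0.4717 g VSS/g soluble BOD₅.
Q·(S₀ − S) = 1070 × (1210 − 5.66) × 10⁻³ = 1289 kg/d removed.
P_X = Y_obs · Q(S₀ − S) = 0.4717 × 1289 = 607.8 kg VSS/d.

P_X ≈ 608 kg VSS/d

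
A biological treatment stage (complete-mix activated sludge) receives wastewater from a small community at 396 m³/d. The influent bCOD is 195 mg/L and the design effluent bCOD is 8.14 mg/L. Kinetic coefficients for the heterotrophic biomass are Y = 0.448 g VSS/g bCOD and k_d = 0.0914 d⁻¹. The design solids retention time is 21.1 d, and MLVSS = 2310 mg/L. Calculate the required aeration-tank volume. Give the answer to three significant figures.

V ≈ 103 m³

Rearranging the biomass balance for a CMAS with decay, V = Y·Q·ΔS·θ_c / [X·(1+k_d θ_c)] = 0.448 × 396 × (195 − 8.14) × 21.1 / [2310 × (1 + 0.0914 × 21.1)] = 6.99×10^5 / 6765 = 103.4 m³.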